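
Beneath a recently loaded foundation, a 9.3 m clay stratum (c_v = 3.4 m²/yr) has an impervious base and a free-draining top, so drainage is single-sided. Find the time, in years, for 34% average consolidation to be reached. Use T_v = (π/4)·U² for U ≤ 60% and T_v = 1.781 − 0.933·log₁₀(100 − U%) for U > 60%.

Drainage path length: H_d = H = 9.3 m (single drainage).
U ≤ 60%: T_v = (π/4)·U² = (π/4)×0.34² = 0.090792.
t = T_v·H_d²/c_v = 0.090792×9.3²/3.4 = 2.31 years.

t ≈ 2.31 years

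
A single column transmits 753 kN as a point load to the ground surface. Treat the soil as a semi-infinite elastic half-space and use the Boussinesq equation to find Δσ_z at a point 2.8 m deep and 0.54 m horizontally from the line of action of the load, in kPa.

Boussinesq vertical stress below a point load on an elastic half-space:
Δσ_z = 3P/(2πz²) · [1 + (r/z)²]^(−5/2)
r/z = 0.54/2.8 = 0.19286; [1+(r/z)²]^(−5/2) = 0.91275.
Δσ_z = 3×753/(2π×2.8²) × 0.91275 = 45.859 × 0.91275 = 41.86 kPa

Δσ_z ≈ 41.9 kPa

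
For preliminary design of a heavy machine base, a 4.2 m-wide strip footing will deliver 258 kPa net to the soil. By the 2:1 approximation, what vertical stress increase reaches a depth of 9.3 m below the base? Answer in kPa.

By the 2:1 method the load spreads at 1 horizontal : 2 vertical, so at depth z the loaded area has grown by z in each plan dimension:
Δσ = qB/(B+z) = 258×4.2/(4.2+9.3) = 80.267 kPa

Δσ_z ≈ 80.3 kPa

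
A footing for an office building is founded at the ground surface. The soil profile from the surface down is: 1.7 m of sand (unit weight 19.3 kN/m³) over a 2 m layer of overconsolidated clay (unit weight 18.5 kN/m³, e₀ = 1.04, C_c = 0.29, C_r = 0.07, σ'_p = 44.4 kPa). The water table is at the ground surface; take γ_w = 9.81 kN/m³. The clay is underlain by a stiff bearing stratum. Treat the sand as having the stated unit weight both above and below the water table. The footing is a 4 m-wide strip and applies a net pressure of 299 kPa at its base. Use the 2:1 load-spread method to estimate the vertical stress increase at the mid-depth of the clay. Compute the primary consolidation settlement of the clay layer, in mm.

Mid-depth of clay below the ground surface: z = 1.7 + 2/2 = 2.7 m.
Total vertical stress at mid-clay: σ_v = 19.3×1.7 + 18.5×1 = 51.31 kPa.
Pore pressure: u = 9.81×(2.7 − 0) = 26.487 kPa.
Initial effective stress: σ'_0 = σ_v − u = 51.31 − 26.487 = 24.823 kPa.
Stress increase at mid-clay by the 2:1 spreading method:
Δσ = qB/(B+z) = 299×4/(4+2.7) = 178.51 kPa
Final effective stress: σ'_f = 24.823 + 178.51 = 203.33 kPa.
σ'_f = 203.33 > σ'_p = 44.4 kPa, so the stress path crosses the preconsolidation pressure — recompression up to σ'_p, then virgin compression beyond:
S_c = H/(1+e₀)·[C_r·log₁₀(σ'_p/σ'_0) + C_c·log₁₀(σ'_f/σ'_p)]
    = 2/2.04 × [0.07×log₁₀(44.4/24.823) + 0.29×log₁₀(203.33/44.4)]
    = 0.98039 × [0.017677 + 0.19164] = 0.2052 m

S_c ≈ 205 mm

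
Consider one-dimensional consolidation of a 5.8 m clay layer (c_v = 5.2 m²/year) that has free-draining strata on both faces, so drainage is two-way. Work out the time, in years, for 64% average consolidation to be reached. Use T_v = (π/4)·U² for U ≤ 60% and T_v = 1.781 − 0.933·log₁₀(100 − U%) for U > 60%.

Drainage path length: H_d = H/2 = 2.9 m (double drainage).
U > 60%: T_v = 1.781 − 0.933·log₁₀(100 − 64) = 0.32897.
t = T_v·H_d²/c_v = 0.32897×2.9²/5.2 = 0.532 years.

t ≈ 0.532 years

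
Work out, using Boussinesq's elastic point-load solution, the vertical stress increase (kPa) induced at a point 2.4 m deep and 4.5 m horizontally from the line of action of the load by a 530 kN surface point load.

Δσ_z ≈ 1.01 kPa

Boussinesq vertical stress below a point load on an elastic half-space:
Δσ_z = 3P/(2πz²) · [1 + (r/z)²]^(−5/2)
r/z = 4.5/2.4 = 1.875; [1+(r/z)²]^(−5/2) = 0.023078.
Δσ_z = 3×530/(2π×2.4²) × 0.023078 = 43.933 × 0.023078 = 1.014 kPa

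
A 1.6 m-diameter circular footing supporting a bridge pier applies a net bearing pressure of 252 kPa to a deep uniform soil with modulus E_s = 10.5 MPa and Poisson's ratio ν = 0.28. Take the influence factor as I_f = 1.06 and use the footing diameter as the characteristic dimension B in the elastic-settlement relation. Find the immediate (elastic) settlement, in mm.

Immediate (elastic) settlement: S_e = q·B·(1−ν²)/E_s · I_f.
E_s = 10.5 MPa = 10500 kPa.
S_e = 252 × 1.6 × (1 − 0.28²) / 10500 × 1.06
    = 252 × 1.6 × 0.9216 / 10500 × 1.06
    = 0.03751 m = 37.51 mm

S_e ≈ 37.5 mm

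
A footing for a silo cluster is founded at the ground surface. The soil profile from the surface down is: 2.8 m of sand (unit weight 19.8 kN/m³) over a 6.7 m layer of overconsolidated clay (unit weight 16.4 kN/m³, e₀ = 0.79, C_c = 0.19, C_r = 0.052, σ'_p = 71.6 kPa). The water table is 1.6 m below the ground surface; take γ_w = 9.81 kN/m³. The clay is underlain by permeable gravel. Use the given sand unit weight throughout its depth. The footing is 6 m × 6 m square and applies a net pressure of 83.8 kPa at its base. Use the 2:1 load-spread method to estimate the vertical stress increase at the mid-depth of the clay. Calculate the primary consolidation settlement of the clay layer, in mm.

Mid-depth of clay below the ground surface: z = 2.8 + 6.7/2 = 6.15 m.
Total vertical stress at mid-clay: σ_v = 19.8×2.8 + 16.4×3.35 = 110.38 kPa.
Pore pressure: u = 9.81×(6.15 − 1.6) = 44.636 kPa.
Initial effective stress: σ'_0 = σ_v − u = 110.38 − 44.636 = 65.744 kPa.
Stress increase at mid-clay by the 2:1 spreading method:
Δσ = qBL/((B+z)(L+z)) = 83.8×6×6/((6+6.15)(6+6.15)) = 20.436 kPa
Final effective stress: σ'_f = 65.744 + 20.436 = 86.18 kPa.
σ'_f = 86.18 > σ'_p = 71.6 kPa, so the stress path crosses the preconsolidation pressure — recompression up to σ'_p, then virgin compression beyond:
S_c = H/(1+e₀)·[C_r·log₁₀(σ'_p/σ'_0) + C_c·log₁₀(σ'_f/σ'_p)]
    = 6.7/1.79 × [0.052×log₁₀(71.6/65.744) + 0.19×log₁₀(86.18/71.6)]
    = 3.743 × [0.001927 + 0.015294] = 0.06446 m

S_c ≈ 64.5 mm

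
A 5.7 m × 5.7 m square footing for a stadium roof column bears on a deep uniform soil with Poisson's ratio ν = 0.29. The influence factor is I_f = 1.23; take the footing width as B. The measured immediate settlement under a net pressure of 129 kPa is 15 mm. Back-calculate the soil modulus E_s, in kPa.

S_e = q·B·(1−ν²)/E_s · I_f  ⇒  E_s = q·B·(1−ν²)·I_f / S_e.
E_s = 129 × 5.7 × 0.9159 × 1.23 / 0.015 = 55220 kPa

E_s ≈ 55200 kPa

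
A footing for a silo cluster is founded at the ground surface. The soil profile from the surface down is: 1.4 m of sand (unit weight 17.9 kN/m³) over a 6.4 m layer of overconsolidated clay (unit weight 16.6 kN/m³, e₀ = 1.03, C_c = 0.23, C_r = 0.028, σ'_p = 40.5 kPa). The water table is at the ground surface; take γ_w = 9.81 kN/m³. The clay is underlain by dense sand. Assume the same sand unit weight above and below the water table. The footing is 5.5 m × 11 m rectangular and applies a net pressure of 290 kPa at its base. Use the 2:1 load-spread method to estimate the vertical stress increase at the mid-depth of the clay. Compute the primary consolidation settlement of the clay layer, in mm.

Mid-depth of clay below the ground surface: z = 1.4 + 6.4/2 = 4.6 m.
Total vertical stress at mid-clay: σ_v = 17.9×1.4 + 16.6×3.2 = 78.18 kPa.
Pore pressure: u = 9.81×(4.6 − 0) = 45.126 kPa.
Initial effective stress: σ'_0 = σ_v − u = 78.18 − 45.126 = 33.054 kPa.
Stress increase at mid-clay by the 2:1 spreading method:
Δσ = qBL/((B+z)(L+z)) = 290×5.5×11/((5.5+4.6)(11+4.6)) = 111.35 kPa
Final effective stress: σ'_f = 33.054 + 111.35 = 144.4 kPa.
σ'_f = 144.4 > σ'_p = 40.5 kPa, so the stress path crosses the preconsolidation pressure — recompression up to σ'_p, then virgin compression beyond:
S_c = H/(1+e₀)·[C_r·log₁₀(σ'_p/σ'_0) + C_c·log₁₀(σ'_f/σ'_p)]
    = 6.4/2.03 × [0.028×log₁₀(40.5/33.054) + 0.23×log₁₀(144.4/40.5)]
    = 3.1527 × [0.0024705 + 0.12699] = 0.4082 m

S_c ≈ 408 mm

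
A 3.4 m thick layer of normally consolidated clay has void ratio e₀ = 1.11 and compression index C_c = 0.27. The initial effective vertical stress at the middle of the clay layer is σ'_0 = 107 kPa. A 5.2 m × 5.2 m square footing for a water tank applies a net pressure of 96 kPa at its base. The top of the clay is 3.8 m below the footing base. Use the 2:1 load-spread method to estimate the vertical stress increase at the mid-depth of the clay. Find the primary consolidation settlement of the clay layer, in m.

S_c ≈ 0.0363 m

Mid-depth of clay below the footing base: z = 3.8 + 3.4/2 = 5.5 m.
Stress increase at mid-clay by the 2:1 spreading method:
Δσ = qBL/((B+z)(L+z)) = 96×5.2×5.2/((5.2+5.5)(5.2+5.5)) = 22.673 kPa
Final effective stress: σ'_f = σ'_0 + Δσ = 107 + 22.673 = 129.67 kPa.
Normally consolidated clay, so the full stress increment lies on the virgin compression line:
S_c = C_c·H/(1+e₀)·log₁₀(σ'_f/σ'_0) = 0.27×3.4/(1+1.11)×log₁₀(129.67/107)
    = 0.43507 × 0.083456 = 0.03631 m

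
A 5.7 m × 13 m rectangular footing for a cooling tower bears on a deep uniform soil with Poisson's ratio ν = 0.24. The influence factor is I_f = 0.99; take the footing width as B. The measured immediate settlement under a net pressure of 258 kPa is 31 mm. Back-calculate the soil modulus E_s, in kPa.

E_s ≈ 44300 kPa

S_e = q·B·(1−ν²)/E_s · I_f  ⇒  E_s = q·B·(1−ν²)·I_f / S_e.
E_s = 258 × 5.7 × 0.9424 × 0.99 / 0.031 = 44260 kPa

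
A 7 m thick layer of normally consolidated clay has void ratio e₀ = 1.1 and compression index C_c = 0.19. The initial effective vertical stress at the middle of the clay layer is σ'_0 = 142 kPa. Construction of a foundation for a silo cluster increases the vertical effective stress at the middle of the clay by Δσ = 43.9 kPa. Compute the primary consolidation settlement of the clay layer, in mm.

S_c ≈ 74.1 mm

Final effective stress: σ'_f = σ'_0 + Δσ = 142 + 43.9 = 185.9 kPa.
Normally consolidated clay, so the full stress increment lies on the virgin compression line:
S_c = C_c·H/(1+e₀)·log₁₀(σ'_f/σ'_0) = 0.19×7/(1+1.1)×log₁₀(185.9/142)
    = 0.63333 × 0.11699 = 0.07409 m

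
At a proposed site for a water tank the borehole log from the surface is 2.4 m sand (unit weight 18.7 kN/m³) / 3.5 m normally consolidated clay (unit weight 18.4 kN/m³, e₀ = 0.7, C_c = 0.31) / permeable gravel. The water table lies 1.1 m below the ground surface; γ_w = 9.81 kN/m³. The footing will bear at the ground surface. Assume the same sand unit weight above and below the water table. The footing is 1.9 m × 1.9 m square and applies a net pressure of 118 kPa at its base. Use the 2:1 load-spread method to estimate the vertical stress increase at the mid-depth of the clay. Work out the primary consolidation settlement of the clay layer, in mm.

Mid-depth of clay below the ground surface: z = 2.4 + 3.5/2 = 4.15 m.
Total vertical stress at mid-clay: σ_v = 18.7×2.4 + 18.4×1.75 = 77.08 kPa.
Pore pressure: u = 9.81×(4.15 − 1.1) = 29.921 kPa.
Initial effective stress: σ'_0 = σ_v − u = 77.08 − 29.921 = 47.159 kPa.
Stress increase at mid-clay by the 2:1 spreading method:
Δσ = qBL/((B+z)(L+z)) = 118×1.9×1.9/((1.9+4.15)(1.9+4.15)) = 11.638 kPa
Final effective stress: σ'_f = σ'_0 + Δσ = 47.159 + 11.638 = 58.797 kPa.
Normally consolidated clay, so the full stress increment lies on the virgin compression line:
S_c = C_c·H/(1+e₀)·log₁₀(σ'_f/σ'_0) = 0.31×3.5/(1+0.7)×log₁₀(58.797/47.159)
    = 0.63824 × 0.095791 = 0.06114 m

S_c ≈ 61.1 mm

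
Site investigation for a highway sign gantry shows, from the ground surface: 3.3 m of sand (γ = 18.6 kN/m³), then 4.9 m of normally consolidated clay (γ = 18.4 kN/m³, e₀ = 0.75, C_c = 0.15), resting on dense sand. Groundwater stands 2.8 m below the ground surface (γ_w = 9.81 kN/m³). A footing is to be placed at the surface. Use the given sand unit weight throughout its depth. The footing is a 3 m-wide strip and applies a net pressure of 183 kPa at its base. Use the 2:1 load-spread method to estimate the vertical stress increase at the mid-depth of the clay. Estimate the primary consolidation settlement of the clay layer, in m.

S_c ≈ 0.108 m

Mid-depth of clay below the ground surface: z = 3.3 + 4.9/2 = 5.75 m.
Total vertical stress at mid-clay: σ_v = 18.6×3.3 + 18.4×2.45 = 106.46 kPa.
Pore pressure: u = 9.81×(5.75 − 2.8) = 28.94 kPa.
Initial effective stress: σ'_0 = σ_v − u = 106.46 − 28.94 = 77.52 kPa.
Stress increase at mid-clay by the 2:1 spreading method:
Δσ = qB/(B+z) = 183×3/(3+5.75) = 62.743 kPa
Final effective stress: σ'_f = σ'_0 + Δσ = 77.52 + 62.743 = 140.26 kPa.
Normally consolidated clay, so the full stress increment lies on the virgin compression line:
S_c = C_c·H/(1+e₀)·log₁₀(σ'_f/σ'_0) = 0.15×4.9/(1+0.75)×log₁₀(140.26/77.52)
    = 0.42 × 0.25752 = 0.1082 m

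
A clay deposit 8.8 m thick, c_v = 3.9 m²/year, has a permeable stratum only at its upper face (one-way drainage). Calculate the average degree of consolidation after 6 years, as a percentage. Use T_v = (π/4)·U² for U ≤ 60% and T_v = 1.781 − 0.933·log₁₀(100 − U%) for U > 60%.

Drainage path length: H_d = H = 8.8 m (single drainage).
T_v = c_v·t/H_d² = 3.9×6/8.8² = 0.30217.
T_v = 0.30217 corresponds to the U > 60% branch:
U = 1 − 10^((1.781 − T_v)/0.933)/100 = 0.6154

U ≈ 61.5 %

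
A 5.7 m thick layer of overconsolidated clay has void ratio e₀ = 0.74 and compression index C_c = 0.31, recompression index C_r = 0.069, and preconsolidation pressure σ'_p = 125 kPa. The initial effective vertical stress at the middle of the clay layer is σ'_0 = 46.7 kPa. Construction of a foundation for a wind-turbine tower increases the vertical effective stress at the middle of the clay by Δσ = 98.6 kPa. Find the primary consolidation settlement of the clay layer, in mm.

S_c ≈ 163 mm

Final effective stress: σ'_f = 46.7 + 98.6 = 145.3 kPa.
σ'_f = 145.3 > σ'_p = 125 kPa, so the stress path crosses the preconsolidation pressure — recompression up to σ'_p, then virgin compression beyond:
S_c = H/(1+e₀)·[C_r·log₁₀(σ'_p/σ'_0) + C_c·log₁₀(σ'_f/σ'_p)]
    = 5.7/1.74 × [0.069×log₁₀(125/46.7) + 0.31×log₁₀(145.3/125)]
    = 3.2759 × [0.029504 + 0.02026] = 0.163 m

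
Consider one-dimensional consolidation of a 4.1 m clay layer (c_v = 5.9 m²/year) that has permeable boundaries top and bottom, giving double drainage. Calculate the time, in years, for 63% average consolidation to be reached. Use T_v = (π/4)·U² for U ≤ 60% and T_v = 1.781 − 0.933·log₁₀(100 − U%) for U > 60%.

Drainage path length: H_d = H/2 = 2.05 m (double drainage).
U > 60%: T_v = 1.781 − 0.933·log₁₀(100 − 63) = 0.31787.
t = T_v·H_d²/c_v = 0.31787×2.05²/5.9 = 0.2264 years.

t ≈ 0.226 years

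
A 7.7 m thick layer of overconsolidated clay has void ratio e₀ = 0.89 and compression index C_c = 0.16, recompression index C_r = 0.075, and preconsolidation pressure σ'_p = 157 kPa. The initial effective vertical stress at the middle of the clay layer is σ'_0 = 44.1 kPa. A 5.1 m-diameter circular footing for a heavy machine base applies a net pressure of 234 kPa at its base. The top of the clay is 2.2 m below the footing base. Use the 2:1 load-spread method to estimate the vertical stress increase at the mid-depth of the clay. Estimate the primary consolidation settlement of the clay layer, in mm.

Mid-depth of clay below the footing base: z = 2.2 + 7.7/2 = 6.05 m.
Stress increase at mid-clay by the 2:1 spreading method:
Δσ ≈ qD²/(D+z)² = 234×5.1²/(5.1+6.05)² = 48.956 kPa
Final effective stress: σ'_f = 44.1 + 48.956 = 93.056 kPa.
σ'_f = 93.056 ≤ σ'_p = 157 kPa, so the clay remains overconsolidated and only the recompression index applies:
S_c = C_r·H/(1+e₀)·log₁₀(σ'_f/σ'_0) = 0.075×7.7/1.89×log₁₀(93.056/44.1)
    = 0.30556 × 0.32431 = 0.0991 m

S_c ≈ 99.1 mm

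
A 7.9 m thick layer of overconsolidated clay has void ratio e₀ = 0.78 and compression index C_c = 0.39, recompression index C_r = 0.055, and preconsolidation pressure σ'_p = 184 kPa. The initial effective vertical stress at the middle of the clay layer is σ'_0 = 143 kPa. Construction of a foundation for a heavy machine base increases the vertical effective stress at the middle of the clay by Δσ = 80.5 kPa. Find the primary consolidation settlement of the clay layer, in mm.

S_c ≈ 173 mm

Final effective stress: σ'_f = 143 + 80.5 = 223.5 kPa.
σ'_f = 223.5 > σ'_p = 184 kPa, so the stress path crosses the preconsolidation pressure — recompression up to σ'_p, then virgin compression beyond:
S_c = H/(1+e₀)·[C_r·log₁₀(σ'_p/σ'_0) + C_c·log₁₀(σ'_f/σ'_p)]
    = 7.9/1.78 × [0.055×log₁₀(184/143) + 0.39×log₁₀(223.5/184)]
    = 4.4382 × [0.0060215 + 0.032939] = 0.1729 m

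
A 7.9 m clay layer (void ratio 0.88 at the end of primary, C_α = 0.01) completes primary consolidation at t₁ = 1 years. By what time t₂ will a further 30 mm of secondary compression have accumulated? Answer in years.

S_s = C_α·H/(1+e_p)·log₁₀(t₂/t₁) ⇒ log₁₀(t₂/t₁) = S_s·(1+e_p)/(C_α·H).
log₁₀(t₂/t₁) = 0.03 × (1+0.88) / (0.01×7.9) = 0.7139
t₂ = t₁ × 10^0.7139 = 1 × 5.175 = 5.175 years

t₂ ≈ 5.18 years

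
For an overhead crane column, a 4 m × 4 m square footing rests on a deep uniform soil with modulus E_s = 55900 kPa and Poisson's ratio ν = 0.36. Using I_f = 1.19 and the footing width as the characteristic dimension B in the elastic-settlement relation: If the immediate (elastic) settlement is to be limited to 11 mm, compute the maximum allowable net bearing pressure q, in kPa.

S_e = q·B·(1−ν²)/E_s · I_f  ⇒  q = S_e·E_s / (B·(1−ν²)·I_f).
q = 0.011 × 55900 / (4 × 0.8704 × 1.19) = 148.4 kPa

q ≈ 148 kPa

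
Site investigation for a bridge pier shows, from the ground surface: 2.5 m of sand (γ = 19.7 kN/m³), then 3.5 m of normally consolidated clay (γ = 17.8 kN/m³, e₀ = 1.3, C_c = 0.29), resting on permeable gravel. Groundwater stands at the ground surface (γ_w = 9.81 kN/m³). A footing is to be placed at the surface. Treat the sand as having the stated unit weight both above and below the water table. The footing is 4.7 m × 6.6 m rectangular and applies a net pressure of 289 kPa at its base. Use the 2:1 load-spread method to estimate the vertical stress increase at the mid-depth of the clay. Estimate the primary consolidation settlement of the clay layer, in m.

S_c ≈ 0.234 m

Mid-depth of clay below the ground surface: z = 2.5 + 3.5/2 = 4.25 m.
Total vertical stress at mid-clay: σ_v = 19.7×2.5 + 17.8×1.75 = 80.4 kPa.
Pore pressure: u = 9.81×(4.25 − 0) = 41.693 kPa.
Initial effective stress: σ'_0 = σ_v − u = 80.4 − 41.693 = 38.707 kPa.
Stress increase at mid-clay by the 2:1 spreading method:
Δσ = qBL/((B+z)(L+z)) = 289×4.7×6.6/((4.7+4.25)(6.6+4.25)) = 92.318 kPa
Final effective stress: σ'_f = σ'_0 + Δσ = 38.707 + 92.318 = 131.03 kPa.
Normally consolidated clay, so the full stress increment lies on the virgin compression line:
S_c = C_c·H/(1+e₀)·log₁₀(σ'_f/σ'_0) = 0.29×3.5/(1+1.3)×log₁₀(131.03/38.707)
    = 0.4413 × 0.52958 = 0.2337 m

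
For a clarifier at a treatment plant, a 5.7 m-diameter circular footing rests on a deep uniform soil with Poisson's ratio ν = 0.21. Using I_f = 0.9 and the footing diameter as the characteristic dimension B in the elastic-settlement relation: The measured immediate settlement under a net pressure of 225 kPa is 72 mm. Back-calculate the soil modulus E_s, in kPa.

E_s ≈ 15300 kPa

S_e = q·B·(1−ν²)/E_s · I_f  ⇒  E_s = q·B·(1−ν²)·I_f / S_e.
E_s = 225 × 5.7 × 0.9559 × 0.9 / 0.072 = 15320 kPa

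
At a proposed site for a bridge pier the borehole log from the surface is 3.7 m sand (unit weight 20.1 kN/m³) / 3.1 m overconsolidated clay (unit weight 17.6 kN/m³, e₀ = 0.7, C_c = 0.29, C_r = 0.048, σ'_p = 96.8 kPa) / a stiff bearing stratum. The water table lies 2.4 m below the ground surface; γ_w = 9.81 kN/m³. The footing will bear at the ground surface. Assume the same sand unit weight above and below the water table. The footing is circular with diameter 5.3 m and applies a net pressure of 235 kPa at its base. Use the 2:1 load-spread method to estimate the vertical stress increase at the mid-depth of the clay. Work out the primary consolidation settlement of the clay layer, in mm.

S_c ≈ 83.3 mm

Mid-depth of clay below the ground surface: z = 3.7 + 3.1/2 = 5.25 m.
Total vertical stress at mid-clay: σ_v = 20.1×3.7 + 17.6×1.55 = 101.65 kPa.
Pore pressure: u = 9.81×(5.25 − 2.4) = 27.959 kPa.
Initial effective stress: σ'_0 = σ_v − u = 101.65 − 27.959 = 73.691 kPa.
Stress increase at mid-clay by the 2:1 spreading method:
Δσ ≈ qD²/(D+z)² = 235×5.3²/(5.3+5.25)² = 59.308 kPa
Final effective stress: σ'_f = 73.691 + 59.308 = 133 kPa.
σ'_f = 133 > σ'_p = 96.8 kPa, so the stress path crosses the preconsolidation pressure — recompression up to σ'_p, then virgin compression beyond:
S_c = H/(1+e₀)·[C_r·log₁₀(σ'_p/σ'_0) + C_c·log₁₀(σ'_f/σ'_p)]
    = 3.1/1.7 × [0.048×log₁₀(96.8/73.691) + 0.29×log₁₀(133/96.8)]
    = 1.8235 × [0.0056861 + 0.040013] = 0.08333 m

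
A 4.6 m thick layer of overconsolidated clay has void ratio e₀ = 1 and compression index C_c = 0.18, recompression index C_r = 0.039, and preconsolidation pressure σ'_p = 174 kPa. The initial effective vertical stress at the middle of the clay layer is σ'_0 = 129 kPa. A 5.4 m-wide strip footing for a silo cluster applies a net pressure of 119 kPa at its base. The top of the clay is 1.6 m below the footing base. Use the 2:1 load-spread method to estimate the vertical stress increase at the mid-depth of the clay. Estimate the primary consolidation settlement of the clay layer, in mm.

S_c ≈ 35 mm

Mid-depth of clay below the footing base: z = 1.6 + 4.6/2 = 3.9 m.
Stress increase at mid-clay by the 2:1 spreading method:
Δσ = qB/(B+z) = 119×5.4/(5.4+3.9) = 69.097 kPa
Final effective stress: σ'_f = 129 + 69.097 = 198.1 kPa.
σ'_f = 198.1 > σ'_p = 174 kPa, so the stress path crosses the preconsolidation pressure — recompression up to σ'_p, then virgin compression beyond:
S_c = H/(1+e₀)·[C_r·log₁₀(σ'_p/σ'_0) + C_c·log₁₀(σ'_f/σ'_p)]
    = 4.6/2 × [0.039×log₁₀(174/129) + 0.18×log₁₀(198.1/174)]
    = 2.3 × [0.0050684 + 0.01014] = 0.03498 m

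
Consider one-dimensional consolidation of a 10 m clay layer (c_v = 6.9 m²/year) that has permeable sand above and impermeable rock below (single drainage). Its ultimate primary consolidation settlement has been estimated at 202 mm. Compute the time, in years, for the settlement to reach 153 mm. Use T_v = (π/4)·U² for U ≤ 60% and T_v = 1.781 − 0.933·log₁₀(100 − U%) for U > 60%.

t ≈ 7.09 years

Drainage path length: H_d = H = 10 m (single drainage).
U = S(t)/S_ult = 153/202 = 0.7574.
U > 60%: T_v = 1.781 − 0.933·log₁₀(100 − 75.743) = 0.48894.
t = T_v·H_d²/c_v = 0.48894×10²/6.9 = 7.086 years.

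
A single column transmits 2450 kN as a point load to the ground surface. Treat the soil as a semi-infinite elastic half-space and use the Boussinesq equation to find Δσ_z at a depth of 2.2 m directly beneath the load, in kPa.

Δσ_z ≈ 242 kPa

Boussinesq vertical stress below a point load on an elastic half-space:
Δσ_z = 3P/(2πz²) · [1 + (r/z)²]^(−5/2)
r/z = 0/2.2 = 0; [1+(r/z)²]^(−5/2) = 1.
Δσ_z = 3×2450/(2π×2.2²) × 1 = 241.69 × 1 = 241.7 kPa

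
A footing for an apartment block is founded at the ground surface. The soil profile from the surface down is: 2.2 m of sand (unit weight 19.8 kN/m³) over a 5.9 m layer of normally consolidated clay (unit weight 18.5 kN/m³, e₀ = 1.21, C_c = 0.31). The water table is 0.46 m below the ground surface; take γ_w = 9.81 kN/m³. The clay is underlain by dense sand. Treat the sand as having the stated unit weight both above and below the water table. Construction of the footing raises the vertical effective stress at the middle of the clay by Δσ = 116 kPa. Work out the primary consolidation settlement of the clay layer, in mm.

Mid-depth of clay below the ground surface: z = 2.2 + 5.9/2 = 5.15 m.
Total vertical stress at mid-clay: σ_v = 19.8×2.2 + 18.5×2.95 = 98.135 kPa.
Pore pressure: u = 9.81×(5.15 − 0.46) = 46.009 kPa.
Initial effective stress: σ'_0 = σ_v − u = 98.135 − 46.009 = 52.126 kPa.
Final effective stress: σ'_f = σ'_0 + Δσ = 52.126 + 116 = 168.13 kPa.
Normally consolidated clay, so the full stress increment lies on the virgin compression line:
S_c = C_c·H/(1+e₀)·log₁₀(σ'_f/σ'_0) = 0.31×5.9/(1+1.21)×log₁₀(168.13/52.126)
    = 0.8276 × 0.50859 = 0.4209 m

S_c ≈ 421 mm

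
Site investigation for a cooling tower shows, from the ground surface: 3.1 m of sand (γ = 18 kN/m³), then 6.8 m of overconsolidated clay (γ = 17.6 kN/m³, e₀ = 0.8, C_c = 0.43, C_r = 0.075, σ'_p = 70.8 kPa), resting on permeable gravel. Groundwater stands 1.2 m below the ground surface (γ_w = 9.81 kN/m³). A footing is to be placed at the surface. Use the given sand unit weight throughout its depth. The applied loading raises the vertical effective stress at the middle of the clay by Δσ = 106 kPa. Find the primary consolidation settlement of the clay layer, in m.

S_c ≈ 0.63 m

Mid-depth of clay below the ground surface: z = 3.1 + 6.8/2 = 6.5 m.
Total vertical stress at mid-clay: σ_v = 18×3.1 + 17.6×3.4 = 115.64 kPa.
Pore pressure: u = 9.81×(6.5 − 1.2) = 51.993 kPa.
Initial effective stress: σ'_0 = σ_v − u = 115.64 − 51.993 = 63.647 kPa.
Final effective stress: σ'_f = 63.647 + 106 = 169.65 kPa.
σ'_f = 169.65 > σ'_p = 70.8 kPa, so the stress path crosses the preconsolidation pressure — recompression up to σ'_p, then virgin compression beyond:
S_c = H/(1+e₀)·[C_r·log₁₀(σ'_p/σ'_0) + C_c·log₁₀(σ'_f/σ'_p)]
    = 6.8/1.8 × [0.075×log₁₀(70.8/63.647) + 0.43×log₁₀(169.65/70.8)]
    = 3.7778 × [0.0034691 + 0.16319] = 0.6296 m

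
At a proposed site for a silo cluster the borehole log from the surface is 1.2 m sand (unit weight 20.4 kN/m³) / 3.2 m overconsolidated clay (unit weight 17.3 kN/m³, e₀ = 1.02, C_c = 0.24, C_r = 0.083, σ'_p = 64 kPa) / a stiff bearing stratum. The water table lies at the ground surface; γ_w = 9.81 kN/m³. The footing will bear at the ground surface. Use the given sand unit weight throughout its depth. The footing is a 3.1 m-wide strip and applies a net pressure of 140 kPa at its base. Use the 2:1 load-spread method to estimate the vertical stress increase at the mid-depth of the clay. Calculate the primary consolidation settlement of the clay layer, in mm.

Mid-depth of clay below the ground surface: z = 1.2 + 3.2/2 = 2.8 m.
Total vertical stress at mid-clay: σ_v = 20.4×1.2 + 17.3×1.6 = 52.16 kPa.
Pore pressure: u = 9.81×(2.8 − 0) = 27.468 kPa.
Initial effective stress: σ'_0 = σ_v − u = 52.16 − 27.468 = 24.692 kPa.
Stress increase at mid-clay by the 2:1 spreading method:
Δσ = qB/(B+z) = 140×3.1/(3.1+2.8) = 73.559 kPa
Final effective stress: σ'_f = 24.692 + 73.559 = 98.251 kPa.
σ'_f = 98.251 > σ'_p = 64 kPa, so the stress path crosses the preconsolidation pressure — recompression up to σ'_p, then virgin compression beyond:
S_c = H/(1+e₀)·[C_r·log₁₀(σ'_p/σ'_0) + C_c·log₁₀(σ'_f/σ'_p)]
    = 3.2/2.02 × [0.083×log₁₀(64/24.692) + 0.24×log₁₀(98.251/64)]
    = 1.5842 × [0.034331 + 0.044678] = 0.1252 m

S_c ≈ 125 mm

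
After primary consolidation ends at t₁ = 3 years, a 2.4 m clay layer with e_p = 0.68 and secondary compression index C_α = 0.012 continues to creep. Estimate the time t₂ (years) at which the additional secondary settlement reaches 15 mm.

t₂ ≈ 22.5 years

S_s = C_α·H/(1+e_p)·log₁₀(t₂/t₁) ⇒ log₁₀(t₂/t₁) = S_s·(1+e_p)/(C_α·H).
log₁₀(t₂/t₁) = 0.015 × (1+0.68) / (0.012×2.4) = 0.875
t₂ = t₁ × 10^0.875 = 3 × 7.499 = 22.5 years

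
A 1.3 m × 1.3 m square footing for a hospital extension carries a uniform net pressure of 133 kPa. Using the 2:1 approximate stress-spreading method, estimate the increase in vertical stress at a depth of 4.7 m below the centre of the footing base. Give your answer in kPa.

By the 2:1 method the load spreads at 1 horizontal : 2 vertical, so at depth z the loaded area has grown by z in each plan dimension:
Δσ = qBL/((B+z)(L+z)) = 133×1.3×1.3/((1.3+4.7)(1.3+4.7)) = 6.2436 kPa

Δσ_z ≈ 6.24 kPa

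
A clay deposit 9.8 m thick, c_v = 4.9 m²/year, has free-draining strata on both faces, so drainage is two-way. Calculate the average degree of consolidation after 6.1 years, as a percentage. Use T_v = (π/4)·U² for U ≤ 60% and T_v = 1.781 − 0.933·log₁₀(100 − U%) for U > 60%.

U ≈ 96.2 %

Drainage path length: H_d = H/2 = 4.9 m (double drainage).
T_v = c_v·t/H_d² = 4.9×6.1/4.9² = 1.2449.
T_v = 1.2449 corresponds to the U > 60% branch:
U = 1 − 10^((1.781 − T_v)/0.933)/100 = 0.9625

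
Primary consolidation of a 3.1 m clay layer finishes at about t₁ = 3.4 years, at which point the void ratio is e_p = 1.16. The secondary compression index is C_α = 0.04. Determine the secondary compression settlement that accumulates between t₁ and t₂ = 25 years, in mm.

Secondary compression: S_s = C_α·H/(1+e_p)·log₁₀(t₂/t₁)
S_s = 0.04×3.1/(1+1.16)×log₁₀(25/3.4)
    = 0.05741 × 0.8665 = 0.04974 m

S_s ≈ 49.7 mm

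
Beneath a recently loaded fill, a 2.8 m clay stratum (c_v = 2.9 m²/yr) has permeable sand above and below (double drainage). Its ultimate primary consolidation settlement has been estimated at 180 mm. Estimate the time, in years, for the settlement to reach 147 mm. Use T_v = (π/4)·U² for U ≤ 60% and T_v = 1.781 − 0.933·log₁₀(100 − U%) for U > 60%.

t ≈ 0.407 years

Drainage path length: H_d = H/2 = 1.4 m (double drainage).
U = S(t)/S_ult = 147/180 = 0.8167.
U > 60%: T_v = 1.781 − 0.933·log₁₀(100 − 81.667) = 0.6024.
t = T_v·H_d²/c_v = 0.6024×1.4²/2.9 = 0.4071 years.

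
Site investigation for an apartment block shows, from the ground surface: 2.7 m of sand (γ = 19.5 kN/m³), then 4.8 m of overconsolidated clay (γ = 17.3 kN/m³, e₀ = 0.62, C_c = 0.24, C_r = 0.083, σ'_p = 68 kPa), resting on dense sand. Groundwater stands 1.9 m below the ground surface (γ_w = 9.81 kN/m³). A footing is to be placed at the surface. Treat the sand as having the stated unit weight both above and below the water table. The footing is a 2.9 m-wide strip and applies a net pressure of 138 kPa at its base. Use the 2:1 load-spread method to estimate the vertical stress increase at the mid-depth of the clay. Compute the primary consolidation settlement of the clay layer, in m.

S_c ≈ 0.165 m

Mid-depth of clay below the ground surface: z = 2.7 + 4.8/2 = 5.1 m.
Total vertical stress at mid-clay: σ_v = 19.5×2.7 + 17.3×2.4 = 94.17 kPa.
Pore pressure: u = 9.81×(5.1 − 1.9) = 31.392 kPa.
Initial effective stress: σ'_0 = σ_v − u = 94.17 − 31.392 = 62.778 kPa.
Stress increase at mid-clay by the 2:1 spreading method:
Δσ = qB/(B+z) = 138×2.9/(2.9+5.1) = 50.025 kPa
Final effective stress: σ'_f = 62.778 + 50.025 = 112.8 kPa.
σ'_f = 112.8 > σ'_p = 68 kPa, so the stress path crosses the preconsolidation pressure — recompression up to σ'_p, then virgin compression beyond:
S_c = H/(1+e₀)·[C_r·log₁₀(σ'_p/σ'_0) + C_c·log₁₀(σ'_f/σ'_p)]
    = 4.8/1.62 × [0.083×log₁₀(68/62.778) + 0.24×log₁₀(112.8/68)]
    = 2.963 × [0.0028802 + 0.052752] = 0.1648 m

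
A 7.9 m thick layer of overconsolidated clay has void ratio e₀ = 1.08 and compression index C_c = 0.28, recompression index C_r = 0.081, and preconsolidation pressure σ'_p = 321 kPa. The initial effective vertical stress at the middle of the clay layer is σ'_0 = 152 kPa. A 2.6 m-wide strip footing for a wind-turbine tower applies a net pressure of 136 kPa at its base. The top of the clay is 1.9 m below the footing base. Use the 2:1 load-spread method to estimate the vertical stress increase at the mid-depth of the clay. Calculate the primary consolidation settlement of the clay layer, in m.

S_c ≈ 0.0325 m

Mid-depth of clay below the footing base: z = 1.9 + 7.9/2 = 5.85 m.
Stress increase at mid-clay by the 2:1 spreading method:
Δσ = qB/(B+z) = 136×2.6/(2.6+5.85) = 41.846 kPa
Final effective stress: σ'_f = 152 + 41.846 = 193.85 kPa.
σ'_f = 193.85 ≤ σ'_p = 321 kPa, so the clay remains overconsolidated and only the recompression index applies:
S_c = C_r·H/(1+e₀)·log₁₀(σ'_f/σ'_0) = 0.081×7.9/2.08×log₁₀(193.85/152)
    = 0.30765 × 0.10562 = 0.03249 m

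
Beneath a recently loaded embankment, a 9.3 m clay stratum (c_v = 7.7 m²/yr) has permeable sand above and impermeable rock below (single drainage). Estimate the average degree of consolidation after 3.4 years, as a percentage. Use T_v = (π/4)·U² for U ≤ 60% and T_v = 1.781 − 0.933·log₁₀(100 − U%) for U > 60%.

U ≈ 61.6 %

Drainage path length: H_d = H = 9.3 m (single drainage).
T_v = c_v·t/H_d² = 7.7×3.4/9.3² = 0.30269.
T_v = 0.30269 corresponds to the U > 60% branch:
U = 1 − 10^((1.781 − T_v)/0.933)/100 = 0.6159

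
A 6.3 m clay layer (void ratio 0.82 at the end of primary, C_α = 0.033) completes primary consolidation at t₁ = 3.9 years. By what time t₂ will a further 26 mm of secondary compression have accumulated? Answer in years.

t₂ ≈ 6.59 years

S_s = C_α·H/(1+e_p)·log₁₀(t₂/t₁) ⇒ log₁₀(t₂/t₁) = S_s·(1+e_p)/(C_α·H).
log₁₀(t₂/t₁) = 0.026 × (1+0.82) / (0.033×6.3) = 0.2276
t₂ = t₁ × 10^0.2276 = 3.9 × 1.689 = 6.587 years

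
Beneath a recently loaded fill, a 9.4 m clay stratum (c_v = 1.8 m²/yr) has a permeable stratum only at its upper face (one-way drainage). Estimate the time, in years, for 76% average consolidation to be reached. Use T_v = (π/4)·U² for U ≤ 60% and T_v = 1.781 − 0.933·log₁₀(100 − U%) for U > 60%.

Drainage path length: H_d = H = 9.4 m (single drainage).
U > 60%: T_v = 1.781 − 0.933·log₁₀(100 − 76) = 0.49326.
t = T_v·H_d²/c_v = 0.49326×9.4²/1.8 = 24.21 years.

t ≈ 24.2 years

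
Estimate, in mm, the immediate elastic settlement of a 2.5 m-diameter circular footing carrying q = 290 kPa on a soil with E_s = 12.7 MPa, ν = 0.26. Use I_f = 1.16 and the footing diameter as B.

Immediate (elastic) settlement: S_e = q·B·(1−ν²)/E_s · I_f.
E_s = 12.7 MPa = 12700 kPa.
S_e = 290 × 2.5 × (1 − 0.26²) / 12700 × 1.16
    = 290 × 2.5 × 0.9324 / 12700 × 1.16
    = 0.06174 m = 61.74 mm

S_e ≈ 61.7 mm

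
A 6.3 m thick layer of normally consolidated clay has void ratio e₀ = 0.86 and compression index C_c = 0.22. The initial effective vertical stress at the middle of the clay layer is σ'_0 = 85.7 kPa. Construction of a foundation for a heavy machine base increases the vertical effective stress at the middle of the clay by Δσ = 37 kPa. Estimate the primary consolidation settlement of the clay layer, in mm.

Final effective stress: σ'_f = σ'_0 + Δσ = 85.7 + 37 = 122.7 kPa.
Normally consolidated clay, so the full stress increment lies on the virgin compression line:
S_c = C_c·H/(1+e₀)·log₁₀(σ'_f/σ'_0) = 0.22×6.3/(1+0.86)×log₁₀(122.7/85.7)
    = 0.74516 × 0.15586 = 0.1161 m

S_c ≈ 116 mm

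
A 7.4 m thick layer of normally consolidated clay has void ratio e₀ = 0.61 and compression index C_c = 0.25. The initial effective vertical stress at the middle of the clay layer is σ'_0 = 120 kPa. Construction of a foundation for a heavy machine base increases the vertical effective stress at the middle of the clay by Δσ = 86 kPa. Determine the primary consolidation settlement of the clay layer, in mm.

S_c ≈ 270 mm

Final effective stress: σ'_f = σ'_0 + Δσ = 120 + 86 = 206 kPa.
Normally consolidated clay, so the full stress increment lies on the virgin compression line:
S_c = C_c·H/(1+e₀)·log₁₀(σ'_f/σ'_0) = 0.25×7.4/(1+0.61)×log₁₀(206/120)
    = 1.1491 × 0.23469 = 0.2697 m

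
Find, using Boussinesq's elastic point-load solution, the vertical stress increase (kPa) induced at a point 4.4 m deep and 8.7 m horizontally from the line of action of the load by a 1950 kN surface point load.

Δσ_z ≈ 0.9 kPa

Boussinesq vertical stress below a point load on an elastic half-space:
Δσ_z = 3P/(2πz²) · [1 + (r/z)²]^(−5/2)
r/z = 8.7/4.4 = 1.9773; [1+(r/z)²]^(−5/2) = 0.018723.
Δσ_z = 3×1950/(2π×4.4²) × 0.018723 = 48.092 × 0.018723 = 0.9004 kPa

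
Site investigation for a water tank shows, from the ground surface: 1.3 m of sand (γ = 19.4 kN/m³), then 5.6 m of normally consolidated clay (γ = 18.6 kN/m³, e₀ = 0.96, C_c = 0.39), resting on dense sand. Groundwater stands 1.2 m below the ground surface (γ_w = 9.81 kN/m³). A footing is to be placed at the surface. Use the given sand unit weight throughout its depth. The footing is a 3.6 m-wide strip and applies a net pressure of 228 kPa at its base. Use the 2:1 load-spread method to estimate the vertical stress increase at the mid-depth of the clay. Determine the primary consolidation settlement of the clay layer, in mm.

Mid-depth of clay below the ground surface: z = 1.3 + 5.6/2 = 4.1 m.
Total vertical stress at mid-clay: σ_v = 19.4×1.3 + 18.6×2.8 = 77.3 kPa.
Pore pressure: u = 9.81×(4.1 − 1.2) = 28.449 kPa.
Initial effective stress: σ'_0 = σ_v − u = 77.3 − 28.449 = 48.851 kPa.
Stress increase at mid-clay by the 2:1 spreading method:
Δσ = qB/(B+z) = 228×3.6/(3.6+4.1) = 106.6 kPa
Final effective stress: σ'_f = σ'_0 + Δσ = 48.851 + 106.6 = 155.45 kPa.
Normally consolidated clay, so the full stress increment lies on the virgin compression line:
S_c = C_c·H/(1+e₀)·log₁₀(σ'_f/σ'_0) = 0.39×5.6/(1+0.96)×log₁₀(155.45/48.851)
    = 1.1143 × 0.50272 = 0.5602 m

S_c ≈ 560 mm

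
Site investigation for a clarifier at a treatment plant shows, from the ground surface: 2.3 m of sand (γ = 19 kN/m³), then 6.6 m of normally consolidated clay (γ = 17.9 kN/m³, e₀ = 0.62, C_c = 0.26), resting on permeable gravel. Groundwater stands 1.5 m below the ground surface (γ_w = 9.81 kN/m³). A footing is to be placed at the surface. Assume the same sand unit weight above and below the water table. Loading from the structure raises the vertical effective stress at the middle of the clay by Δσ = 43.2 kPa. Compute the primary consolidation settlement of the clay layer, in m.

S_c ≈ 0.242 m

Mid-depth of clay below the ground surface: z = 2.3 + 6.6/2 = 5.6 m.
Total vertical stress at mid-clay: σ_v = 19×2.3 + 17.9×3.3 = 102.77 kPa.
Pore pressure: u = 9.81×(5.6 − 1.5) = 40.221 kPa.
Initial effective stress: σ'_0 = σ_v − u = 102.77 − 40.221 = 62.549 kPa.
Final effective stress: σ'_f = σ'_0 + Δσ = 62.549 + 43.2 = 105.75 kPa.
Normally consolidated clay, so the full stress increment lies on the virgin compression line:
S_c = C_c·H/(1+e₀)·log₁₀(σ'_f/σ'_0) = 0.26×6.6/(1+0.62)×log₁₀(105.75/62.549)
    = 1.0593 × 0.22806 = 0.2416 m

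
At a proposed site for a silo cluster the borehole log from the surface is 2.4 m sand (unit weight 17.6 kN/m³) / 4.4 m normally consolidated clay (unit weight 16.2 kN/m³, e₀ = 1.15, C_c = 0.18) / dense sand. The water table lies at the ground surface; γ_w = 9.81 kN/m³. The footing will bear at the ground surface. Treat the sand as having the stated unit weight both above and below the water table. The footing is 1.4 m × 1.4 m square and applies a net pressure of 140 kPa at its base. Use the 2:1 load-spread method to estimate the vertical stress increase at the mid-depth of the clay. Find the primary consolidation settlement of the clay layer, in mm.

S_c ≈ 33.5 mm

Mid-depth of clay below the ground surface: z = 2.4 + 4.4/2 = 4.6 m.
Total vertical stress at mid-clay: σ_v = 17.6×2.4 + 16.2×2.2 = 77.88 kPa.
Pore pressure: u = 9.81×(4.6 − 0) = 45.126 kPa.
Initial effective stress: σ'_0 = σ_v − u = 77.88 − 45.126 = 32.754 kPa.
Stress increase at mid-clay by the 2:1 spreading method:
Δσ = qBL/((B+z)(L+z)) = 140×1.4×1.4/((1.4+4.6)(1.4+4.6)) = 7.6222 kPa
Final effective stress: σ'_f = σ'_0 + Δσ = 32.754 + 7.6222 = 40.376 kPa.
Normally consolidated clay, so the full stress increment lies on the virgin compression line:
S_c = C_c·H/(1+e₀)·log₁₀(σ'_f/σ'_0) = 0.18×4.4/(1+1.15)×log₁₀(40.376/32.754)
    = 0.36837 × 0.090859 = 0.03347 m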